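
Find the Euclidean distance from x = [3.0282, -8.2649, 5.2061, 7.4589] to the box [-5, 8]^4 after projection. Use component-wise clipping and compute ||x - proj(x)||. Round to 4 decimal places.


Project each component onto [-5, 8].
clip(3.0282) = 3.0282, clip(-8.2649) = -5.0, clip(5.2061) = 5.2061, clip(7.4589) = 7.4589
Projection = [3.0282, -5.0, 5.2061, 7.4589]
Squared diffs: [0.0, 10.6596, 0.0, 0.0]
Distance = sqrt(10.6596) = 3.2649


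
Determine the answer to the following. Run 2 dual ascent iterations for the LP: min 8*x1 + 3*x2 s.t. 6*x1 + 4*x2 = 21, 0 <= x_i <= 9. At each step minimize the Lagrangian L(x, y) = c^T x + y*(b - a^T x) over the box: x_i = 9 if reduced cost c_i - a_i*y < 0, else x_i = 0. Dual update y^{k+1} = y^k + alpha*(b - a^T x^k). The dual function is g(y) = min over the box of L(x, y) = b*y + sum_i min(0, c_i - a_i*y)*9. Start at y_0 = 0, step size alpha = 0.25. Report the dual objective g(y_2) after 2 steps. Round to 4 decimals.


Dual ascent for LP: min 8*x1 + 3*x2, 6*x1 + 4*x2 = 21, 0 <= x_i <= 9
Step 1: y^k = 0.0, reduced costs: (8.0, 3.0)
  x^k = (0.0, 0.0), subgradient = b - a^T x = 21.0
  y^{k+1} = 0.0 + 0.25*21.0 = 5.25
Step 2: y^k = 5.25, reduced costs: (-23.5, -18.0)
  x^k = (9.0, 9.0), subgradient = b - a^T x = -69.0
  y^{k+1} = 5.25 + 0.25*-69.0 = -12.0
Dual objective at y_2 = -12.0: reduced costs (80.0, 51.0), box minimizer x = (0.0, 0.0)
g(y_2) = b*y + (c1 - a1*y)*x1 + (c2 - a2*y)*x2 = 21*(-12.0) + 80.0*0.0 + 51.0*0.0 = -252.0 + 0.0 + 0.0 = -252.0


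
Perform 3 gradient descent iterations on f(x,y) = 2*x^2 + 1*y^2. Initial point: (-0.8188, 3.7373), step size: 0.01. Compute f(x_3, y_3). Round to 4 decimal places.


Gradient descent on f(x,y) = 2*x^2 + 1*y^2.
Starting point: (-0.8188, 3.7373), alpha = 0.01
Step 1: grad_x = 2*2*-0.8188 = -3.2752, grad_y = 2*1*3.7373 = 7.4746
  x_1 = -0.8188 - 0.01*-3.2752 = -0.786
  y_1 = 3.7373 - 0.01*7.4746 = 3.6626
Step 2: grad_x = 2*2*-0.786 = -3.1442, grad_y = 2*1*3.6626 = 7.3251
  x_2 = -0.786 - 0.01*-3.1442 = -0.7546
  y_2 = 3.6626 - 0.01*7.3251 = 3.5893
Step 3: grad_x = 2*2*-0.7546 = -3.0184, grad_y = 2*1*3.5893 = 7.1786
  x_3 = -0.7546 - 0.01*-3.0184 = -0.7244
  y_3 = 3.5893 - 0.01*7.1786 = 3.5175
f(-0.7244, 3.5175) = 2*(-0.7244)^2 + 1*3.5175^2 = 13.4225


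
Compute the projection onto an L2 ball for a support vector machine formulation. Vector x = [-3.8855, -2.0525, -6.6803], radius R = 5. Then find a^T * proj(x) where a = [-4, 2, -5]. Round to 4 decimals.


Step 1: Compute ||x|| (intermediates to 6 decimals).
||x|| = sqrt((-3.8855)^2 + (-2.0525)^2 + (-6.6803)^2) = 7.996016
Step 2: Project.
Since ||x|| > R, scale = R/||x|| = 5/7.996016 = 0.625311, proj(x) = scale * x
proj(x) = [-2.429646, -1.283451, -4.177265]
Step 3: Dot product.
a^T * proj(x) = -4*(-2.429646) + 2*(-1.283451) - 5*(-4.177265) = 28.038


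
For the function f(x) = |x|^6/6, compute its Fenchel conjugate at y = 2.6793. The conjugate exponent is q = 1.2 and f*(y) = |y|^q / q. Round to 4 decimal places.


The conjugate exponent q satisfies 1/p + 1/q = 1.
p = 6, so q = 6/(6 - 1) = 1.2
|y|^q = 2.6793^1.2 = 3.2631
f*(2.6793) = 3.2631 / 1.2 = 2.7192


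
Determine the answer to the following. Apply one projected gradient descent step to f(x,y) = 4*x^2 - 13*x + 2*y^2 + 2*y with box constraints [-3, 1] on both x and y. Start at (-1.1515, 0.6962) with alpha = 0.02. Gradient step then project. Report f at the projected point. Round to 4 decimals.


Step 1: Compute gradient at (-1.1515, 0.6962).
grad_x = 2*4*-1.1515 - 13 = -22.212
grad_y = 2*2*0.6962 + 2 = 4.7848
Step 2: Gradient step.
x_raw = -1.1515 - 0.02*-22.212 = -0.7073
y_raw = 0.6962 - 0.02*4.7848 = 0.6005
Step 3: Project onto [-3, 1].
x_proj = clip(-0.7073) = -0.7073
y_proj = clip(0.6005) = 0.6005
Step 4: Evaluate f.
f(-0.7073, 0.6005) = 13.1175


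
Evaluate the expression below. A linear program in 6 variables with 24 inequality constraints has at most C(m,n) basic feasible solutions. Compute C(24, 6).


Each vertex corresponds to some choice of n active constraints out of m, so the number of vertices is at most C(m, n) = m! / (n!(m-n)!).
m = 24, n = 6
Numerator: 24 * 23 * 22 * 21 * 20 * 19
Denominator: 6! = 720
C(24, 6) = 134596


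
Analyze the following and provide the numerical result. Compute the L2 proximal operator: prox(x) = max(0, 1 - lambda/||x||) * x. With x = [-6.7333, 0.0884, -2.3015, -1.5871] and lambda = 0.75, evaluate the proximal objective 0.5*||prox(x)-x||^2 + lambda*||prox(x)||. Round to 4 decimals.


Step 1: Compute ||x||.
||x|| = 7.2912
Step 2: Compute scaling factor.
scale = max(0, 1 - 0.75/7.2912) = 0.8971
Step 3: prox(x) = [-6.0407, 0.0793, -2.0648, -1.4238]
||prox(x)|| = 6.5412
Step 4: Proximal objective.
0.5*||prox-x||^2 = 0.2813
lambda*||prox|| = 4.9059
Total = 5.1871


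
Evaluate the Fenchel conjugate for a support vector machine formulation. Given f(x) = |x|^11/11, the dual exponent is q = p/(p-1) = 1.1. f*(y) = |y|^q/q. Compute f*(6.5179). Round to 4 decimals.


The conjugate exponent q satisfies 1/p + 1/q = 1.
p = 11, so q = 11/(11 - 1) = 1.1
|y|^q = 6.5179^1.1 = 7.8617
f*(6.5179) = 7.8617 / 1.1 = 7.147


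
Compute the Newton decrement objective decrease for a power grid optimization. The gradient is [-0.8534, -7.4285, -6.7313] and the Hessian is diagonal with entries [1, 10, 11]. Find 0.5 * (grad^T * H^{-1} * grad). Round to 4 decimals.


Step 1: H is diagonal, so H^(-1) * g = [-0.8534, -0.7429, -0.6119].
Step 2: g^T H^(-1) g = sum_i g_i^2 / H_ii
  = (-0.8534)^2/1 + (-7.4285)^2/10 + (-6.7313)^2/11
  = 0.7283 + 5.5183 + 4.1191 = 10.3657
Step 3: Objective decrease = 0.5 * g^T H^(-1) g = 5.1828


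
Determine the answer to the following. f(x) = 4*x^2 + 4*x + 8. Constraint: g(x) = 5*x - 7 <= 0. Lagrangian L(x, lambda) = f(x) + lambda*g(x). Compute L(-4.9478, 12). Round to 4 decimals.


Step 1: Evaluate f(x).
f(-4.9478) = 4*(-4.9478)^2 + 4*(-4.9478) + 8 = 86.1317
Step 2: Evaluate g(x).
g(-4.9478) = 5*-4.9478 - 7 = -31.739
Step 3: Compute Lagrangian.
L = 86.1317 + 12*-31.739 = -294.7363


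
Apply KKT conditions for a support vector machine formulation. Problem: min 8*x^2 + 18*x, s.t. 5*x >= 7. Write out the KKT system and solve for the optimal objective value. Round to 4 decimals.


Step 1: Try lambda = 0 (constraint inactive).
x_unc = -18/(2*8) = -1.125
Check: 5*-1.125 = -5.625 < 7 -- violated!
Step 2: Constraint must be active: 5*x = 7
x* = 7/5 = 1.4
lambda = (2*8*1.4 + 18)/5 = 8.08
Step 3: Compute optimal value.
f(x*) = 8*1.4^2 + 18*1.4 = 40.88


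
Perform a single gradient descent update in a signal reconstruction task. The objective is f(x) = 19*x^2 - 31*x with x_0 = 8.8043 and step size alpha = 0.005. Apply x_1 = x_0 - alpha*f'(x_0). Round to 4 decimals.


We compute the gradient at x_0 and apply the update.
f'(x) = 38*x - 31
f'(8.8043) = 38*8.8043 - 31 = 303.5634
x_1 = 8.8043 - 0.005*303.5634 = 7.2865


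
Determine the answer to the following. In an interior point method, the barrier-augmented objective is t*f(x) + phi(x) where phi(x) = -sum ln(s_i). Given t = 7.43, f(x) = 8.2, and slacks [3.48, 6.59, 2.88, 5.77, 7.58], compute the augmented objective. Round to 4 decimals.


Step 1: Compute log-barrier.
ln values: [1.247, 1.8856, 1.0578, 1.7527, 2.0255]
phi = -(1.247 + 1.8856 + 1.0578 + 1.7527 + 2.0255) = -7.9686
Step 2: Compute augmented objective.
t*f(x) = 7.43*8.2 = 60.926
Total = 60.926 - 7.9686 = 52.9574


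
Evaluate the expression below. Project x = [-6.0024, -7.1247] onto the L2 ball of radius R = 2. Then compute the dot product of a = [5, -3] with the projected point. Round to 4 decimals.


Step 1: Compute ||x|| (intermediates to 6 decimals).
||x|| = sqrt((-6.0024)^2 + (-7.1247)^2) = 9.316123
Step 2: Project.
Since ||x|| > R, scale = R/||x|| = 2/9.316123 = 0.214682, proj(x) = scale * x
proj(x) = [-1.288607, -1.529545]
Step 3: Dot product.
a^T * proj(x) = 5*(-1.288607) - 3*(-1.529545) = -1.8544


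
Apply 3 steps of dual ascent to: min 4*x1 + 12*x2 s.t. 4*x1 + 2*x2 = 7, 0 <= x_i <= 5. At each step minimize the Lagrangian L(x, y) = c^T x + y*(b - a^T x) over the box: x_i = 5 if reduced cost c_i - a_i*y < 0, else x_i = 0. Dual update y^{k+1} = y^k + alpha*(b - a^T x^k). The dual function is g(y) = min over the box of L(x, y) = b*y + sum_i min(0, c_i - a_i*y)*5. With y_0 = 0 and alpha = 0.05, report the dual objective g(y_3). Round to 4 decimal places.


Dual ascent for LP: min 4*x1 + 12*x2, 4*x1 + 2*x2 = 7, 0 <= x_i <= 5
Step 1: y^k = 0.0, reduced costs: (4.0, 12.0)
  x^k = (0.0, 0.0), subgradient = b - a^T x = 7.0
  y^{k+1} = 0.0 + 0.05*7.0 = 0.35
Step 2: y^k = 0.35, reduced costs: (2.6, 11.3)
  x^k = (0.0, 0.0), subgradient = b - a^T x = 7.0
  y^{k+1} = 0.35 + 0.05*7.0 = 0.7
Step 3: y^k = 0.7, reduced costs: (1.2, 10.6)
  x^k = (0.0, 0.0), subgradient = b - a^T x = 7.0
  y^{k+1} = 0.7 + 0.05*7.0 = 1.05
Dual objective at y_3 = 1.05: reduced costs (-0.2, 9.9), box minimizer x = (5.0, 0.0)
g(y_3) = b*y + (c1 - a1*y)*x1 + (c2 - a2*y)*x2 = 7*1.05 + (-0.2)*5.0 + 9.9*0.0 = 7.35 - 1.0 + 0.0 = 6.35


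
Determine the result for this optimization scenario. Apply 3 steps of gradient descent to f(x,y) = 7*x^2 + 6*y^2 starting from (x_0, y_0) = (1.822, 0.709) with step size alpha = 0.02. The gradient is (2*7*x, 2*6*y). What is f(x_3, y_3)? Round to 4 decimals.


Gradient descent on f(x,y) = 7*x^2 + 6*y^2.
Starting point: (1.822, 0.709), alpha = 0.02
Step 1: grad_x = 2*7*1.822 = 25.508, grad_y = 2*6*0.709 = 8.508
  x_1 = 1.822 - 0.02*25.508 = 1.3118
  y_1 = 0.709 - 0.02*8.508 = 0.5388
Step 2: grad_x = 2*7*1.3118 = 18.3658, grad_y = 2*6*0.5388 = 6.4661
  x_2 = 1.3118 - 0.02*18.3658 = 0.9445
  y_2 = 0.5388 - 0.02*6.4661 = 0.4095
Step 3: grad_x = 2*7*0.9445 = 13.2233, grad_y = 2*6*0.4095 = 4.9142
  x_3 = 0.9445 - 0.02*13.2233 = 0.6801
  y_3 = 0.4095 - 0.02*4.9142 = 0.3112
f(0.6801, 0.3112) = 7*0.6801^2 + 6*0.3112^2 = 3.8186


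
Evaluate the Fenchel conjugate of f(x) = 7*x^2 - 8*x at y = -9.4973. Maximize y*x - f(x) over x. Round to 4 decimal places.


f*(y) = sup_x {y*x - a*x^2 - b*x} = sup_x {(y-b)*x - a*x^2}
FOC: (y - b) - 2a*x = 0 => x* = (y - b)/(2a)
x* = (-9.4973 + 8)/(2*7) = -0.107
f*(-9.4973) = (y-b)^2/(4a) = (-9.4973 + 8)^2/(4*7)
= 2.2419/28 = 0.0801


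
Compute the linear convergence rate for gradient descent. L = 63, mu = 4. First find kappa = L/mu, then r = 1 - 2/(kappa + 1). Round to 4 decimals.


Step 1: Compute the condition number.
kappa = L/mu = 63/4 = 15.75
Step 2: Compute the convergence rate.
r = 1 - 2/(kappa + 1) = 1 - 2*mu/(L + mu) = (L - mu)/(L + mu) = 59/67 = 0.8806


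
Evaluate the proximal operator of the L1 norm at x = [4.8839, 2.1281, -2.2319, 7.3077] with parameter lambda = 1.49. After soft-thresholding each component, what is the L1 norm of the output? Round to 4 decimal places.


Soft-thresholding with lambda = 1.49:
prox(4.8839) = sign(4.8839)*max(|4.8839| - 1.49, 0) = 3.3939
prox(2.1281) = sign(2.1281)*max(|2.1281| - 1.49, 0) = 0.6381
prox(-2.2319) = sign(-2.2319)*max(|-2.2319| - 1.49, 0) = -0.7419
prox(7.3077) = sign(7.3077)*max(|7.3077| - 1.49, 0) = 5.8177
prox(x) = [3.3939, 0.6381, -0.7419, 5.8177]
||prox(x)||_1 = 3.3939 + 0.6381 + 0.7419 + 5.8177 = 10.5916


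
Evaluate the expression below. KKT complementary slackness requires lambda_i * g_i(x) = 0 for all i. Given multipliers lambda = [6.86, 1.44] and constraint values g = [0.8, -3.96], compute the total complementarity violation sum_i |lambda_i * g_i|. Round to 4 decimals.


KKT complementary slackness check:
lambda_1 * g_1 = 6.86 * 0.8 = 5.488
lambda_2 * g_2 = 1.44 * -3.96 = -5.7024
Total violation = 5.488 + 5.7024 = 11.1904


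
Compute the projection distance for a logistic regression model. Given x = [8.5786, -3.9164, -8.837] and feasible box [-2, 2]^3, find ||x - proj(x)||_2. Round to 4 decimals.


Project each component onto [-2, 2].
clip(8.5786) = 2.0, clip(-3.9164) = -2.0, clip(-8.837) = -2.0
Projection = [2.0, -2.0, -2.0]
Squared diffs: [43.278, 3.6726, 46.7446]
Distance = sqrt(93.6952) = 9.6796


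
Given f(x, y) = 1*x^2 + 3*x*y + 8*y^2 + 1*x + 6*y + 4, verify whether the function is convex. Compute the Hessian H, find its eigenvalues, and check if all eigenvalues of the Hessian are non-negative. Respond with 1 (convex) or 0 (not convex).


The Hessian of f(x,y) = 1*x^2 + 3*x*y + 8*y^2 + 1*x + 6*y + 4 is:
H = [[2, 3], [3, 16]]
Trace = 2 + 16 = 18
Determinant = 2*16 - (3)^2 = 23
Discriminant = (18)^2 - 4*23 = 232.0
Eigenvalues: lambda_1 = 1.3842, lambda_2 = 16.6158
The function is convex.

1


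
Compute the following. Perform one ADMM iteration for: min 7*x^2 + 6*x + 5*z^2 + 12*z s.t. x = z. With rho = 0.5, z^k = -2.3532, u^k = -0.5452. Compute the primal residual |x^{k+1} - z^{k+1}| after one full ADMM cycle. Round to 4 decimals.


ADMM iteration with rho = 0.5, z^k = -2.3532, u^k = -0.5452
Step 1: x-update.
Minimize 7*x^2 + 6*x + (0.5/2)*(x + 2.3532 - 0.5452)^2
FOC: (2*7 + 0.5)*x = -6 + 0.5*(-2.3532 + 0.5452)
x^{k+1} = -0.4761
Step 2: z-update.
Minimize 5*z^2 + 12*z + (0.5/2)*(-0.4761 - z - 0.5452)^2
FOC: (2*5 + 0.5)*z = -12 + 0.5*(-0.4761 - 0.5452)
z^{k+1} = -1.1915
Step 3: u-update.
u^{k+1} = -0.5452 - 0.4761 + 1.1915 = 0.1702
Step 4: Primal residual = |-0.4761 + 1.1915| = 0.7154


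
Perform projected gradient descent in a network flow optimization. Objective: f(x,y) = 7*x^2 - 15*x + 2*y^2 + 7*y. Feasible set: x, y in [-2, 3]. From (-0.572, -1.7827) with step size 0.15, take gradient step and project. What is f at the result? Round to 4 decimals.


Step 1: Compute gradient at (-0.572, -1.7827).
grad_x = 2*7*-0.572 - 15 = -23.008
grad_y = 2*2*-1.7827 + 7 = -0.1308
Step 2: Gradient step.
x_raw = -0.572 - 0.15*-23.008 = 2.8792
y_raw = -1.7827 - 0.15*-0.1308 = -1.7631
Step 3: Project onto [-2, 3].
x_proj = clip(2.8792) = 2.8792
y_proj = clip(-1.7631) = -1.7631
Step 4: Evaluate f.
f(2.8792, -1.7631) = 8.7159


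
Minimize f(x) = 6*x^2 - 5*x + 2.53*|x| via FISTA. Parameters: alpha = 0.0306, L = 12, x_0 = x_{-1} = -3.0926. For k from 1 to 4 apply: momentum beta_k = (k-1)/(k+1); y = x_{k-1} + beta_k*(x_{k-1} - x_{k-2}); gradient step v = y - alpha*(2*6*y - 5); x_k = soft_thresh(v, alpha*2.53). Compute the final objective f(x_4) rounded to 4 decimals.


FISTA on f(x) = 6*x^2 - 5*x + 2.53*|x|
L = 12, alpha = 0.0306
Iteration 1: beta = 0.0, y = -3.0926 + 0.0*(-3.0926 + 3.0926) = -3.0926
  grad(y) = -42.1112, v = y - alpha*grad = -1.804
  prox(v) = soft_thresh(-1.804, 0.0774) = -1.7266
Iteration 2: beta = 0.3333, y = -1.7266 + 0.3333*(-1.7266 + 3.0926) = -1.2712
  grad(y) = -20.2549, v = y - alpha*grad = -0.6514
  prox(v) = soft_thresh(-0.6514, 0.0774) = -0.574
Iteration 3: beta = 0.5, y = -0.574 + 0.5*(-0.574 + 1.7266) = 0.0023
  grad(y) = -4.9729, v = y - alpha*grad = 0.1544
  prox(v) = soft_thresh(0.1544, 0.0774) = 0.077
Iteration 4: beta = 0.6, y = 0.077 + 0.6*(0.077 + 0.574) = 0.4676
  grad(y) = 0.6115, v = y - alpha*grad = 0.4489
  prox(v) = soft_thresh(0.4489, 0.0774) = 0.3715
f(x_4) = 6*0.3715^2 - 5*0.3715 + 2.53*|0.3715| = -0.0895


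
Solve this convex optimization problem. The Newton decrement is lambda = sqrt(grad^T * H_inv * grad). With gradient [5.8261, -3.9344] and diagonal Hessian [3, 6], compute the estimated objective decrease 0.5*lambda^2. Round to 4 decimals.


Step 1: H is diagonal, so H^(-1) * g = [1.942, -0.6557].
Step 2: g^T H^(-1) g = sum_i g_i^2 / H_ii
  = (5.8261)^2/3 + (-3.9344)^2/6
  = 11.3145 + 2.5799 = 13.8944
Step 3: Objective decrease = 0.5 * g^T H^(-1) g = 6.9472


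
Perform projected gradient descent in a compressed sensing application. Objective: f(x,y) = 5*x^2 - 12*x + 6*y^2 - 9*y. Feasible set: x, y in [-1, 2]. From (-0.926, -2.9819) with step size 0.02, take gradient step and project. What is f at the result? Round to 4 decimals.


Step 1: Compute gradient at (-0.926, -2.9819).
grad_x = 2*5*-0.926 - 12 = -21.26
grad_y = 2*6*-2.9819 - 9 = -44.7828
Step 2: Gradient step.
x_raw = -0.926 - 0.02*-21.26 = -0.5008
y_raw = -2.9819 - 0.02*-44.7828 = -2.0862
Step 3: Project onto [-1, 2].
x_proj = clip(-0.5008) = -0.5008
y_proj = clip(-2.0862) = -1.0
Step 4: Evaluate f.
f(-0.5008, -1.0) = 22.2636


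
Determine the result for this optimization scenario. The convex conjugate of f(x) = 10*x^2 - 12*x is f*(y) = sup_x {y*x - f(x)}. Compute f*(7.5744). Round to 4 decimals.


f*(y) = sup_x {y*x - a*x^2 - b*x} = sup_x {(y-b)*x - a*x^2}
FOC: (y - b) - 2a*x = 0 => x* = (y - b)/(2a)
x* = (7.5744 + 12)/(2*10) = 0.9787
f*(7.5744) = (y-b)^2/(4a) = (7.5744 + 12)^2/(4*10)
= 383.1571/40 = 9.5789


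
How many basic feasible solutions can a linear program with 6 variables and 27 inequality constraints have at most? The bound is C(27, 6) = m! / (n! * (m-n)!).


Each vertex corresponds to some choice of n active constraints out of m, so the number of vertices is at most C(m, n) = m! / (n!(m-n)!).
m = 27, n = 6
Numerator: 27 * 26 * 25 * 24 * 23 * 22
Denominator: 6! = 720
C(27, 6) = 296010


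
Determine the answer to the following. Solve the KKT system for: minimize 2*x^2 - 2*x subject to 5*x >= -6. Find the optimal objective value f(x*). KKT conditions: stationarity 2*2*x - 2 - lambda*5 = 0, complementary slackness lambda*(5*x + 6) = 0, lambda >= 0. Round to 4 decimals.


Step 1: Try lambda = 0 (constraint inactive).
Stationarity: 2*2*x - 2 = 0
x* = 2/(2*2) = 0.5
Check constraint: 5*0.5 = 2.5 >= -6 -- satisfied.
Step 2: Compute optimal value.
f(x*) = 2*0.5^2 - 2*0.5 = -0.5


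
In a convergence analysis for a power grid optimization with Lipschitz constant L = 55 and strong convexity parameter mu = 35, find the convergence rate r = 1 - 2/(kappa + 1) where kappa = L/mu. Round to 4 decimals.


Step 1: Compute the condition number.
kappa = L/mu = 55/35 = 1.5714
Step 2: Compute the convergence rate.
r = 1 - 2/(kappa + 1) = 1 - 2*mu/(L + mu) = (L - mu)/(L + mu) = 20/90 = 0.2222


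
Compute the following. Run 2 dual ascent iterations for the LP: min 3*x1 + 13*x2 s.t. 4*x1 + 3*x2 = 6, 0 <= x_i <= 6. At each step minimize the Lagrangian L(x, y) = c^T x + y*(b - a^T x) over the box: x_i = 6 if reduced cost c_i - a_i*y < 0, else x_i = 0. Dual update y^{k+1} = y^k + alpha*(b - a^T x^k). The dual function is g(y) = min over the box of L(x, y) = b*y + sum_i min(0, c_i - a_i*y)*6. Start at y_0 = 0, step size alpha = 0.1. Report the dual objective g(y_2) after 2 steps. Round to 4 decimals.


Dual ascent for LP: min 3*x1 + 13*x2, 4*x1 + 3*x2 = 6, 0 <= x_i <= 6
Step 1: y^k = 0.0, reduced costs: (3.0, 13.0)
  x^k = (0.0, 0.0), subgradient = b - a^T x = 6.0
  y^{k+1} = 0.0 + 0.1*6.0 = 0.6
Step 2: y^k = 0.6, reduced costs: (0.6, 11.2)
  x^k = (0.0, 0.0), subgradient = b - a^T x = 6.0
  y^{k+1} = 0.6 + 0.1*6.0 = 1.2
Dual objective at y_2 = 1.2: reduced costs (-1.8, 9.4), box minimizer x = (6.0, 0.0)
g(y_2) = b*y + (c1 - a1*y)*x1 + (c2 - a2*y)*x2 = 6*1.2 + (-1.8)*6.0 + 9.4*0.0 = 7.2 - 10.8 + 0.0 = -3.6


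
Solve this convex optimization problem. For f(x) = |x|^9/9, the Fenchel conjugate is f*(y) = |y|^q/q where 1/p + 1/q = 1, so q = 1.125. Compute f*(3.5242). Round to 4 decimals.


The conjugate exponent q satisfies 1/p + 1/q = 1.
p = 9, so q = 9/(9 - 1) = 1.125
|y|^q = 3.5242^1.125 = 4.1252
f*(3.5242) = 4.1252 / 1.125 = 3.6668


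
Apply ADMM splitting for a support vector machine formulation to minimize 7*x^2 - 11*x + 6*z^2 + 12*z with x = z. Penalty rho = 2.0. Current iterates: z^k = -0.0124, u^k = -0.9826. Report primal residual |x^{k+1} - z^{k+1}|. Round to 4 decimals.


ADMM iteration with rho = 2.0, z^k = -0.0124, u^k = -0.9826
Step 1: x-update.
Minimize 7*x^2 - 11*x + (2.0/2)*(x + 0.0124 - 0.9826)^2
FOC: (2*7 + 2.0)*x = 11 + 2.0*(-0.0124 + 0.9826)
x^{k+1} = 0.8088
Step 2: z-update.
Minimize 6*z^2 + 12*z + (2.0/2)*(0.8088 - z - 0.9826)^2
FOC: (2*6 + 2.0)*z = -12 + 2.0*(0.8088 - 0.9826)
z^{k+1} = -0.882
Step 3: u-update.
u^{k+1} = -0.9826 + 0.8088 + 0.882 = 0.7082
Step 4: Primal residual = |0.8088 + 0.882| = 1.6908


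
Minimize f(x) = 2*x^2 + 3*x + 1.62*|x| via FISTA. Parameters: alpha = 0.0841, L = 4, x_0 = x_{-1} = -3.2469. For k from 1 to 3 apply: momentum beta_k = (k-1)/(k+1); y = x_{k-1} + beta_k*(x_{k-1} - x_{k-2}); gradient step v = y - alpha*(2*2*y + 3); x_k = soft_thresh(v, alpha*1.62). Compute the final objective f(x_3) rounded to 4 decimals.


FISTA on f(x) = 2*x^2 + 3*x + 1.62*|x|
L = 4, alpha = 0.0841
Iteration 1: beta = 0.0, y = -3.2469 + 0.0*(-3.2469 + 3.2469) = -3.2469
  grad(y) = -9.9876, v = y - alpha*grad = -2.4069
  prox(v) = soft_thresh(-2.4069, 0.1362) = -2.2707
Iteration 2: beta = 0.3333, y = -2.2707 + 0.3333*(-2.2707 + 3.2469) = -1.9453
  grad(y) = -4.7812, v = y - alpha*grad = -1.5432
  prox(v) = soft_thresh(-1.5432, 0.1362) = -1.407
Iteration 3: beta = 0.5, y = -1.407 + 0.5*(-1.407 + 2.2707) = -0.9751
  grad(y) = -0.9004, v = y - alpha*grad = -0.8994
  prox(v) = soft_thresh(-0.8994, 0.1362) = -0.7631
f(x_3) = 2*(-0.7631)^2 + 3*(-0.7631) + 1.62*|-0.7631| = 0.1116


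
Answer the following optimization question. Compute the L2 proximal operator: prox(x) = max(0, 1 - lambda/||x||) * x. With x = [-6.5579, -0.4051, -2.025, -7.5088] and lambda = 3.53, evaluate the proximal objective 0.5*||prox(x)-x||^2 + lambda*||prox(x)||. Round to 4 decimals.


Step 1: Compute ||x||.
||x|| = 10.181
Step 2: Compute scaling factor.
scale = max(0, 1 - 3.53/10.181) = 0.6533
Step 3: prox(x) = [-4.2841, -0.2646, -1.3229, -4.9053]
||prox(x)|| = 6.651
Step 4: Proximal objective.
0.5*||prox-x||^2 = 6.2305
lambda*||prox|| = 23.478
Total = 29.7085


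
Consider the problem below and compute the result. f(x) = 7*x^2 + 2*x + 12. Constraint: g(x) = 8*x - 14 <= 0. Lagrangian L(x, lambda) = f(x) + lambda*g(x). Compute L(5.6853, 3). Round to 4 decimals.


Step 1: Evaluate f(x).
f(5.6853) = 7*5.6853^2 + 2*5.6853 + 12 = 249.6291
Step 2: Evaluate g(x).
g(5.6853) = 8*5.6853 - 14 = 31.4824
Step 3: Compute Lagrangian.
L = 249.6291 + 3*31.4824 = 344.0763


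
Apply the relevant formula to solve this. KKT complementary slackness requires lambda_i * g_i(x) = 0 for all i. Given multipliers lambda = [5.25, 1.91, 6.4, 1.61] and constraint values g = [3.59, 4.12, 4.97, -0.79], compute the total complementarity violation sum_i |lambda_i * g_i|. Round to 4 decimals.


KKT complementary slackness check:
lambda_1 * g_1 = 5.25 * 3.59 = 18.8475
lambda_2 * g_2 = 1.91 * 4.12 = 7.8692
lambda_3 * g_3 = 6.4 * 4.97 = 31.808
lambda_4 * g_4 = 1.61 * -0.79 = -1.2719
Total violation = 18.8475 + 7.8692 + 31.808 + 1.2719 = 59.7966


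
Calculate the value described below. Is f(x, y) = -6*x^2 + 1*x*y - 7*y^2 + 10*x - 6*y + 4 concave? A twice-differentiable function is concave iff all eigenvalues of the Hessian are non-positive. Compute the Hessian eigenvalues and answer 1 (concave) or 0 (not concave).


The Hessian of f(x,y) = -6*x^2 + 1*x*y - 7*y^2 + 10*x - 6*y + 4 is:
H = [[-12, 1], [1, -14]]
Trace = -12 - 14 = -26
Determinant = -12*-14 - (1)^2 = 167
Discriminant = (-26)^2 - 4*167 = 8.0
Eigenvalues: lambda_1 = -14.4142, lambda_2 = -11.5858
The function is concave.

1


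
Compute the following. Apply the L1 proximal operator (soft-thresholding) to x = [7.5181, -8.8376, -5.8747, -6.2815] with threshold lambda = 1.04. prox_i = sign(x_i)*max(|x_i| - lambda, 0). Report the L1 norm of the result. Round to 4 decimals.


Soft-thresholding with lambda = 1.04:
prox(7.5181) = sign(7.5181)*max(|7.5181| - 1.04, 0) = 6.4781
prox(-8.8376) = sign(-8.8376)*max(|-8.8376| - 1.04, 0) = -7.7976
prox(-5.8747) = sign(-5.8747)*max(|-5.8747| - 1.04, 0) = -4.8347
prox(-6.2815) = sign(-6.2815)*max(|-6.2815| - 1.04, 0) = -5.2415
prox(x) = [6.4781, -7.7976, -4.8347, -5.2415]
||prox(x)||_1 = 6.4781 + 7.7976 + 4.8347 + 5.2415 = 24.3519


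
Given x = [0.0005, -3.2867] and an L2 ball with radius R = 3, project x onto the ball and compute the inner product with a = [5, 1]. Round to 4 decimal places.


Step 1: Compute ||x|| (intermediates to 6 decimals).
||x|| = sqrt(0.0005^2 + (-3.2867)^2) = 3.2867
Step 2: Project.
Since ||x|| > R, scale = R/||x|| = 3/3.2867 = 0.91277, proj(x) = scale * x
proj(x) = [0.000456, -3.000001]
Step 3: Dot product.
a^T * proj(x) = 5*0.000456 + 1*(-3.000001) = -2.9977


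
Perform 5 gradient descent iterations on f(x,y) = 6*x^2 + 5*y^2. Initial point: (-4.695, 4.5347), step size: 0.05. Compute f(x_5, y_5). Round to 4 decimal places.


Gradient descent on f(x,y) = 6*x^2 + 5*y^2.
Starting point: (-4.695, 4.5347), alpha = 0.05
Step 1: grad_x = 2*6*-4.695 = -56.34, grad_y = 2*5*4.5347 = 45.347
  x_1 = -4.695 - 0.05*-56.34 = -1.878
  y_1 = 4.5347 - 0.05*45.347 = 2.2674
Step 2: grad_x = 2*6*-1.878 = -22.536, grad_y = 2*5*2.2674 = 22.6735
  x_2 = -1.878 - 0.05*-22.536 = -0.7512
  y_2 = 2.2674 - 0.05*22.6735 = 1.1337
Step 3: grad_x = 2*6*-0.7512 = -9.0144, grad_y = 2*5*1.1337 = 11.3368
  x_3 = -0.7512 - 0.05*-9.0144 = -0.3005
  y_3 = 1.1337 - 0.05*11.3368 = 0.5668
Step 4: grad_x = 2*6*-0.3005 = -3.6058, grad_y = 2*5*0.5668 = 5.6684
  x_4 = -0.3005 - 0.05*-3.6058 = -0.1202
  y_4 = 0.5668 - 0.05*5.6684 = 0.2834
Step 5: grad_x = 2*6*-0.1202 = -1.4423, grad_y = 2*5*0.2834 = 2.8342
  x_5 = -0.1202 - 0.05*-1.4423 = -0.0481
  y_5 = 0.2834 - 0.05*2.8342 = 0.1417
f(-0.0481, 0.1417) = 6*(-0.0481)^2 + 5*0.1417^2 = 0.1143


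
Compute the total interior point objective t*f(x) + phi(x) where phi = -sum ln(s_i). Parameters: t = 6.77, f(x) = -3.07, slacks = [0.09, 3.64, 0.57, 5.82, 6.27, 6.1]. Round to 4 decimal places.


Step 1: Compute log-barrier.
ln values: [-2.4079, 1.292, -0.5621, 1.7613, 1.8358, 1.8083]
phi = -(-2.4079 + 1.292 - 0.5621 + 1.7613 + 1.8358 + 1.8083) = -3.7273
Step 2: Compute augmented objective.
t*f(x) = 6.77*-3.07 = -20.7839
Total = -20.7839 - 3.7273 = -24.5112


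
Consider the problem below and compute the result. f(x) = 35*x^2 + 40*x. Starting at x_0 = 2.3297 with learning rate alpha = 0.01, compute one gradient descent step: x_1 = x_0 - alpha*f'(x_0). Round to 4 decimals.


We compute the gradient at x_0 and apply the update.
f'(x) = 70*x + 40
f'(2.3297) = 70*2.3297 + 40 = 203.079
x_1 = 2.3297 - 0.01*203.079 = 0.2989


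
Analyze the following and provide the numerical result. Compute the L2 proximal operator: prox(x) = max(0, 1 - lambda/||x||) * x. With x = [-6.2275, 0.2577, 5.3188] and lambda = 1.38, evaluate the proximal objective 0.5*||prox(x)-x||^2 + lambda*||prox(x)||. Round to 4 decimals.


Step 1: Compute ||x||.
||x|| = 8.1938
Step 2: Compute scaling factor.
scale = max(0, 1 - 1.38/8.1938) = 0.8316
Step 3: prox(x) = [-5.1787, 0.2143, 4.423]
||prox(x)|| = 6.8138
Step 4: Proximal objective.
0.5*||prox-x||^2 = 0.9522
lambda*||prox|| = 9.403
Total = 10.3552


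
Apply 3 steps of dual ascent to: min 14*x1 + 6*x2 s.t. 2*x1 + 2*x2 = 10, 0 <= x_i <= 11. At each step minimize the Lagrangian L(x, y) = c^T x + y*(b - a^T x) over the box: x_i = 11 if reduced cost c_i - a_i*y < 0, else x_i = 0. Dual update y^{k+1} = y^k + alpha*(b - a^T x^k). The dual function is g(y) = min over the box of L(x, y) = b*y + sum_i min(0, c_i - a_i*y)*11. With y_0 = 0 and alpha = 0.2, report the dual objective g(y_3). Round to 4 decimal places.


Dual ascent for LP: min 14*x1 + 6*x2, 2*x1 + 2*x2 = 10, 0 <= x_i <= 11
Step 1: y^k = 0.0, reduced costs: (14.0, 6.0)
  x^k = (0.0, 0.0), subgradient = b - a^T x = 10.0
  y^{k+1} = 0.0 + 0.2*10.0 = 2.0
Step 2: y^k = 2.0, reduced costs: (10.0, 2.0)
  x^k = (0.0, 0.0), subgradient = b - a^T x = 10.0
  y^{k+1} = 2.0 + 0.2*10.0 = 4.0
Step 3: y^k = 4.0, reduced costs: (6.0, -2.0)
  x^k = (0.0, 11.0), subgradient = b - a^T x = -12.0
  y^{k+1} = 4.0 + 0.2*-12.0 = 1.6
Dual objective at y_3 = 1.6: reduced costs (10.8, 2.8), box minimizer x = (0.0, 0.0)
g(y_3) = b*y + (c1 - a1*y)*x1 + (c2 - a2*y)*x2 = 10*1.6 + 10.8*0.0 + 2.8*0.0 = 16.0 + 0.0 + 0.0 = 16.0


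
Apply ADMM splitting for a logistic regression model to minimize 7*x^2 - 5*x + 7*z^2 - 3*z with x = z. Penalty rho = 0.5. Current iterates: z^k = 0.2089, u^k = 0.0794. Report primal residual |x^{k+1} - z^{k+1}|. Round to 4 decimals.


ADMM iteration with rho = 0.5, z^k = 0.2089, u^k = 0.0794
Step 1: x-update.
Minimize 7*x^2 - 5*x + (0.5/2)*(x - 0.2089 + 0.0794)^2
FOC: (2*7 + 0.5)*x = 5 + 0.5*(0.2089 - 0.0794)
x^{k+1} = 0.3493
Step 2: z-update.
Minimize 7*z^2 - 3*z + (0.5/2)*(0.3493 - z + 0.0794)^2
FOC: (2*7 + 0.5)*z = 3 + 0.5*(0.3493 + 0.0794)
z^{k+1} = 0.2217
Step 3: u-update.
u^{k+1} = 0.0794 + 0.3493 - 0.2217 = 0.207
Step 4: Primal residual = |0.3493 - 0.2217| = 0.1276


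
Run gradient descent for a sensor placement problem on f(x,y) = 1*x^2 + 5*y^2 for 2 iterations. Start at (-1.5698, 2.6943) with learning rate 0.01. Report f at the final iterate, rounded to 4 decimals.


Gradient descent on f(x,y) = 1*x^2 + 5*y^2.
Starting point: (-1.5698, 2.6943), alpha = 0.01
Step 1: grad_x = 2*1*-1.5698 = -3.1396, grad_y = 2*5*2.6943 = 26.943
  x_1 = -1.5698 - 0.01*-3.1396 = -1.5384
  y_1 = 2.6943 - 0.01*26.943 = 2.4249
Step 2: grad_x = 2*1*-1.5384 = -3.0768, grad_y = 2*5*2.4249 = 24.2487
  x_2 = -1.5384 - 0.01*-3.0768 = -1.5076
  y_2 = 2.4249 - 0.01*24.2487 = 2.1824
f(-1.5076, 2.1824) = 1*(-1.5076)^2 + 5*2.1824^2 = 26.0869


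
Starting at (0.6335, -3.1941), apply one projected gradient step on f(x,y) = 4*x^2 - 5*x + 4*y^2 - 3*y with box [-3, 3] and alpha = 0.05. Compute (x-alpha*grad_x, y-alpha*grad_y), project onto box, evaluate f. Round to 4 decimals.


Step 1: Compute gradient at (0.6335, -3.1941).
grad_x = 2*4*0.6335 - 5 = 0.068
grad_y = 2*4*-3.1941 - 3 = -28.5528
Step 2: Gradient step.
x_raw = 0.6335 - 0.05*0.068 = 0.6301
y_raw = -3.1941 - 0.05*-28.5528 = -1.7665
Step 3: Project onto [-3, 3].
x_proj = clip(0.6301) = 0.6301
y_proj = clip(-1.7665) = -1.7665
Step 4: Evaluate f.
f(0.6301, -1.7665) = 16.2185


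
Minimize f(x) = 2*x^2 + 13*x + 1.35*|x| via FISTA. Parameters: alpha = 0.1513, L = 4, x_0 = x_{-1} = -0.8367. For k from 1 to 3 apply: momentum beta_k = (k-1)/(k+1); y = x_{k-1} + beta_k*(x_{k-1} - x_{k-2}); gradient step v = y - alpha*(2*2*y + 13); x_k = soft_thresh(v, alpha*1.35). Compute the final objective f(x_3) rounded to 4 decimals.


FISTA on f(x) = 2*x^2 + 13*x + 1.35*|x|
L = 4, alpha = 0.1513
Iteration 1: beta = 0.0, y = -0.8367 + 0.0*(-0.8367 + 0.8367) = -0.8367
  grad(y) = 9.6532, v = y - alpha*grad = -2.2972
  prox(v) = soft_thresh(-2.2972, 0.2043) = -2.093
Iteration 2: beta = 0.3333, y = -2.093 + 0.3333*(-2.093 + 0.8367) = -2.5117
  grad(y) = 2.9531, v = y - alpha*grad = -2.9585
  prox(v) = soft_thresh(-2.9585, 0.2043) = -2.7543
Iteration 3: beta = 0.5, y = -2.7543 + 0.5*(-2.7543 + 2.093) = -3.0849
  grad(y) = 0.6603, v = y - alpha*grad = -3.1848
  prox(v) = soft_thresh(-3.1848, 0.2043) = -2.9806
f(x_3) = 2*(-2.9806)^2 + 13*(-2.9806) + 1.35*|-2.9806| = -16.956


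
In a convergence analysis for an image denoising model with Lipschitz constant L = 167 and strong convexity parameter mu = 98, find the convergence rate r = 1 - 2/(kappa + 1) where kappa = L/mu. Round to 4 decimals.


Step 1: Compute the condition number.
kappa = L/mu = 167/98 = 1.7041
Step 2: Compute the convergence rate.
r = 1 - 2/(kappa + 1) = 1 - 2*mu/(L + mu) = (L - mu)/(L + mu) = 69/265 = 0.2604


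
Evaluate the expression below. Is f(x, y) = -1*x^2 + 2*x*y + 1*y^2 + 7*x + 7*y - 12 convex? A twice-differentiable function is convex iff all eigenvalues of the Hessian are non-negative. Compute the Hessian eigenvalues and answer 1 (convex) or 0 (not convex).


The Hessian of f(x,y) = -1*x^2 + 2*x*y + 1*y^2 + 7*x + 7*y - 12 is:
H = [[-2, 2], [2, 2]]
Trace = -2 + 2 = 0
Determinant = -2*2 - (2)^2 = -8
Discriminant = (0)^2 - 4*-8 = 32.0
Eigenvalues: lambda_1 = -2.8284, lambda_2 = 2.8284
The function is not convex.

0


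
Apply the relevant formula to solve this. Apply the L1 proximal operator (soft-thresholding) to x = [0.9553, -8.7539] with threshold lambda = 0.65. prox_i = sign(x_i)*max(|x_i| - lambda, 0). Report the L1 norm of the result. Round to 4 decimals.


Soft-thresholding with lambda = 0.65:
prox(0.9553) = sign(0.9553)*max(|0.9553| - 0.65, 0) = 0.3053
prox(-8.7539) = sign(-8.7539)*max(|-8.7539| - 0.65, 0) = -8.1039
prox(x) = [0.3053, -8.1039]
||prox(x)||_1 = 0.3053 + 8.1039 = 8.4092


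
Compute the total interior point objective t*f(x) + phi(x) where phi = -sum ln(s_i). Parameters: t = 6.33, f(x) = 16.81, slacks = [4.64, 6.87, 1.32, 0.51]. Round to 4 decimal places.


Step 1: Compute log-barrier.
ln values: [1.5347, 1.9272, 0.2776, -0.6733]
phi = -(1.5347 + 1.9272 + 0.2776 - 0.6733) = -3.0662
Step 2: Compute augmented objective.
t*f(x) = 6.33*16.81 = 106.4073
Total = 106.4073 - 3.0662 = 103.3411


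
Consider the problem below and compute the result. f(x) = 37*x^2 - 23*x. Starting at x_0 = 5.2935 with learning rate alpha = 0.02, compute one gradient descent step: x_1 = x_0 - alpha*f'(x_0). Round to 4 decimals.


We compute the gradient at x_0 and apply the update.
f'(x) = 74*x - 23
f'(5.2935) = 74*5.2935 - 23 = 368.719
x_1 = 5.2935 - 0.02*368.719 = -2.0809


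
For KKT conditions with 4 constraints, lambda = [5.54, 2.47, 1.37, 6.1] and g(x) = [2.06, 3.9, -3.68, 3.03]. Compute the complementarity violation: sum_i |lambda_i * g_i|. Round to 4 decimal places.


KKT complementary slackness check:
lambda_1 * g_1 = 5.54 * 2.06 = 11.4124
lambda_2 * g_2 = 2.47 * 3.9 = 9.633
lambda_3 * g_3 = 1.37 * -3.68 = -5.0416
lambda_4 * g_4 = 6.1 * 3.03 = 18.483
Total violation = 11.4124 + 9.633 + 5.0416 + 18.483 = 44.57


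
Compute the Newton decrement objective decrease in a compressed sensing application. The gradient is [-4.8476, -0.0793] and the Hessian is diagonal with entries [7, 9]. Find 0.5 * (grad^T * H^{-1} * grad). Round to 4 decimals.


Step 1: H is diagonal, so H^(-1) * g = [-0.6925, -0.0088].
Step 2: g^T H^(-1) g = sum_i g_i^2 / H_ii
  = (-4.8476)^2/7 + (-0.0793)^2/9
  = 3.357 + 0.0007 = 3.3577
Step 3: Objective decrease = 0.5 * g^T H^(-1) g = 1.6789


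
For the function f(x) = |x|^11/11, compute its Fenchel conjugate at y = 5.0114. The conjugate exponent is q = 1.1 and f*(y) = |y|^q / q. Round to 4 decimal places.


The conjugate exponent q satisfies 1/p + 1/q = 1.
p = 11, so q = 11/(11 - 1) = 1.1
|y|^q = 5.0114^1.1 = 5.8878
f*(5.0114) = 5.8878 / 1.1 = 5.3526


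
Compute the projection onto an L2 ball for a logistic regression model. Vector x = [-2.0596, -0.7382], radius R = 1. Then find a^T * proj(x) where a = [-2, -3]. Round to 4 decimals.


Step 1: Compute ||x|| (intermediates to 6 decimals).
||x|| = sqrt((-2.0596)^2 + (-0.7382)^2) = 2.187897
Step 2: Project.
Since ||x|| > R, scale = R/||x|| = 1/2.187897 = 0.45706, proj(x) = scale * x
proj(x) = [-0.941361, -0.337402]
Step 3: Dot product.
a^T * proj(x) = -2*(-0.941361) - 3*(-0.337402) = 2.8949


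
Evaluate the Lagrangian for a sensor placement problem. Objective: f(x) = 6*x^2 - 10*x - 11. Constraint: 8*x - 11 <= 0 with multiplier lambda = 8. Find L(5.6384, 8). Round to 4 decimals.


Step 1: Evaluate f(x).
f(5.6384) = 6*5.6384^2 - 10*5.6384 - 11 = 123.3653
Step 2: Evaluate g(x).
g(5.6384) = 8*5.6384 - 11 = 34.1072
Step 3: Compute Lagrangian.
L = 123.3653 + 8*34.1072 = 396.2229


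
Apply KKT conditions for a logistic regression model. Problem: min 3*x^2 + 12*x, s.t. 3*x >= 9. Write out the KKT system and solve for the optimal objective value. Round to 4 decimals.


Step 1: Try lambda = 0 (constraint inactive).
x_unc = -12/(2*3) = -2.0
Check: 3*-2.0 = -6.0 < 9 -- violated!
Step 2: Constraint must be active: 3*x = 9
x* = 9/3 = 3.0
lambda = (2*3*3.0 + 12)/3 = 10.0
Step 3: Compute optimal value.
f(x*) = 3*3.0^2 + 12*3.0 = 63.0


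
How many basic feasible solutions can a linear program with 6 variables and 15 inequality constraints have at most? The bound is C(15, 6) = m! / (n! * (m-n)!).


Each vertex corresponds to some choice of n active constraints out of m, so the number of vertices is at most C(m, n) = m! / (n!(m-n)!).
m = 15, n = 6
Numerator: 15 * 14 * 13 * 12 * 11 * 10
Denominator: 6! = 720
C(15, 6) = 5005


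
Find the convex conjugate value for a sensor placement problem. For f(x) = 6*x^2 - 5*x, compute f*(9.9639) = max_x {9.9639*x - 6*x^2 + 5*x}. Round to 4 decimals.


f*(y) = sup_x {y*x - a*x^2 - b*x} = sup_x {(y-b)*x - a*x^2}
FOC: (y - b) - 2a*x = 0 => x* = (y - b)/(2a)
x* = (9.9639 + 5)/(2*6) = 1.247
f*(9.9639) = (y-b)^2/(4a) = (9.9639 + 5)^2/(4*6)
= 223.9183/24 = 9.3299


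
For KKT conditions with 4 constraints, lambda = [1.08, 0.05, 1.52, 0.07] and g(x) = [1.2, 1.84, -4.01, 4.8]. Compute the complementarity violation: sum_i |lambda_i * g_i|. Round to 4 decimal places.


KKT complementary slackness check:
lambda_1 * g_1 = 1.08 * 1.2 = 1.296
lambda_2 * g_2 = 0.05 * 1.84 = 0.092
lambda_3 * g_3 = 1.52 * -4.01 = -6.0952
lambda_4 * g_4 = 0.07 * 4.8 = 0.336
Total violation = 1.296 + 0.092 + 6.0952 + 0.336 = 7.8192


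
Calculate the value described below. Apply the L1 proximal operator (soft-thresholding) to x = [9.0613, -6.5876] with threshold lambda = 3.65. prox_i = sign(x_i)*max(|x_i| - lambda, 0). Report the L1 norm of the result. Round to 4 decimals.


Soft-thresholding with lambda = 3.65:
prox(9.0613) = sign(9.0613)*max(|9.0613| - 3.65, 0) = 5.4113
prox(-6.5876) = sign(-6.5876)*max(|-6.5876| - 3.65, 0) = -2.9376
prox(x) = [5.4113, -2.9376]
||prox(x)||_1 = 5.4113 + 2.9376 = 8.3489


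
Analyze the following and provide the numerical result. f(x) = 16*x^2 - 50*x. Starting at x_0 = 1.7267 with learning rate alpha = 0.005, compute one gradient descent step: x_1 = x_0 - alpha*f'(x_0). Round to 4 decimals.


We compute the gradient at x_0 and apply the update.
f'(x) = 32*x - 50
f'(1.7267) = 32*1.7267 - 50 = 5.2544
x_1 = 1.7267 - 0.005*5.2544 = 1.7004


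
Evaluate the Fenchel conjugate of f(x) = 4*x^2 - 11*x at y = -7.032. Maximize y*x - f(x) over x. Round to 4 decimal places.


f*(y) = sup_x {y*x - a*x^2 - b*x} = sup_x {(y-b)*x - a*x^2}
FOC: (y - b) - 2a*x = 0 => x* = (y - b)/(2a)
x* = (-7.032 + 11)/(2*4) = 0.496
f*(-7.032) = (y-b)^2/(4a) = (-7.032 + 11)^2/(4*4)
= 15.745/16 = 0.9841


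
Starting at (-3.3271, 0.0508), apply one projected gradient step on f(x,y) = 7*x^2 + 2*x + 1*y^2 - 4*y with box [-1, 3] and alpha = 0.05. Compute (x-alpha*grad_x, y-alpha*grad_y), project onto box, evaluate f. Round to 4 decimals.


Step 1: Compute gradient at (-3.3271, 0.0508).
grad_x = 2*7*-3.3271 + 2 = -44.5794
grad_y = 2*1*0.0508 - 4 = -3.8984
Step 2: Gradient step.
x_raw = -3.3271 - 0.05*-44.5794 = -1.0981
y_raw = 0.0508 - 0.05*-3.8984 = 0.2457
Step 3: Project onto [-1, 3].
x_proj = clip(-1.0981) = -1.0
y_proj = clip(0.2457) = 0.2457
Step 4: Evaluate f.
f(-1.0, 0.2457) = 4.0775


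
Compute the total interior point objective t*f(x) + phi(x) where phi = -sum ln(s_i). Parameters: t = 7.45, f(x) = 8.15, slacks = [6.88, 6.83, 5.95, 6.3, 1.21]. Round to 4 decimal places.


Step 1: Compute log-barrier.
ln values: [1.9286, 1.9213, 1.7834, 1.8405, 0.1906]
phi = -(1.9286 + 1.9213 + 1.7834 + 1.8405 + 0.1906) = -7.6645
Step 2: Compute augmented objective.
t*f(x) = 7.45*8.15 = 60.7175
Total = 60.7175 - 7.6645 = 53.053


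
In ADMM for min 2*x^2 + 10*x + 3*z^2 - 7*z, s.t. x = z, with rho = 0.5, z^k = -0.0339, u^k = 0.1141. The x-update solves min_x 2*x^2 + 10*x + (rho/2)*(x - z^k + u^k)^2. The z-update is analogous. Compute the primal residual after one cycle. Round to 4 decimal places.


ADMM iteration with rho = 0.5, z^k = -0.0339, u^k = 0.1141
Step 1: x-update.
Minimize 2*x^2 + 10*x + (0.5/2)*(x + 0.0339 + 0.1141)^2
FOC: (2*2 + 0.5)*x = -10 + 0.5*(-0.0339 - 0.1141)
x^{k+1} = -2.2387
Step 2: z-update.
Minimize 3*z^2 - 7*z + (0.5/2)*(-2.2387 - z + 0.1141)^2
FOC: (2*3 + 0.5)*z = 7 + 0.5*(-2.2387 + 0.1141)
z^{k+1} = 0.9135
Step 3: u-update.
u^{k+1} = 0.1141 - 2.2387 - 0.9135 = -3.0381
Step 4: Primal residual = |-2.2387 - 0.9135| = 3.1522


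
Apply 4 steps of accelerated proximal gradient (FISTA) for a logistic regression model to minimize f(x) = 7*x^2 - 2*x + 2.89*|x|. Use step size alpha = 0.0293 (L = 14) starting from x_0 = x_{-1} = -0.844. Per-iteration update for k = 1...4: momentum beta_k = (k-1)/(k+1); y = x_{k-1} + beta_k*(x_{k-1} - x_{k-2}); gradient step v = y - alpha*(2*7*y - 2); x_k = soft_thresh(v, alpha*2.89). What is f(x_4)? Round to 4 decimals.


FISTA on f(x) = 7*x^2 - 2*x + 2.89*|x|
L = 14, alpha = 0.0293
Iteration 1: beta = 0.0, y = -0.844 + 0.0*(-0.844 + 0.844) = -0.844
  grad(y) = -13.816, v = y - alpha*grad = -0.4392
  prox(v) = soft_thresh(-0.4392, 0.0847) = -0.3545
Iteration 2: beta = 0.3333, y = -0.3545 + 0.3333*(-0.3545 + 0.844) = -0.1914
  grad(y) = -4.6789, v = y - alpha*grad = -0.0543
  prox(v) = soft_thresh(-0.0543, 0.0847) = 0.0
Iteration 3: beta = 0.5, y = 0.0 + 0.5*(0.0 + 0.3545) = 0.1773
  grad(y) = 0.4816, v = y - alpha*grad = 0.1631
  prox(v) = soft_thresh(0.1631, 0.0847) = 0.0785
Iteration 4: beta = 0.6, y = 0.0785 + 0.6*(0.0785 - 0.0) = 0.1256
  grad(y) = -0.2423, v = y - alpha*grad = 0.1326
  prox(v) = soft_thresh(0.1326, 0.0847) = 0.048
f(x_4) = 7*0.048^2 - 2*0.048 + 2.89*|0.048| = 0.0588
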